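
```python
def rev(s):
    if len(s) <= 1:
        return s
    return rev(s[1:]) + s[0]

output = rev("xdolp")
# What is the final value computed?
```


rev("xdolp")
= rev("dolp") + "x"
= rev("olp") + "d" + "x"
= rev("lp") + "o" + "d" + "x"
= rev("p") + "l" + "o" + "d" + "x"
= "p" + "l" + "o" + "d" + "x"
= "plodx"


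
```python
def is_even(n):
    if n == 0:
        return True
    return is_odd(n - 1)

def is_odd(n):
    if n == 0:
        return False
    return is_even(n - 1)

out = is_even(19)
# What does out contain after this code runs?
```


is_even(19)
= is_odd(18)
= is_even(17)
= is_odd(16)
= is_even(15)
= is_odd(14)
= is_even(13)
= is_odd(12)
= is_even(11)
= is_odd(10)
= is_even(9)
= is_odd(8)
= is_even(7)
= is_odd(6)
= is_even(5)
= is_odd(4)
= is_even(3)
= is_odd(2)
= is_even(1)
= is_odd(0)
n == 0: return False
= False


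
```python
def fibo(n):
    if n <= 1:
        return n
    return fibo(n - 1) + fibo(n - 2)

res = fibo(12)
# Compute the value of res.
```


fibo(12)
= fibo(11) + fibo(10)
= (fibo(10) + fibo(9)) + fibo(10)
Computing bottom-up: fibo(0)=0, fibo(1)=1, fibo(2)=1, fibo(3)=2, fibo(4)=3, fibo(5)=5, fibo(6)=8, fibo(7)=13, fibo(8)=21, fibo(9)=34, fibo(10)=55, fibo(11)=89, fibo(12)=144
= 144


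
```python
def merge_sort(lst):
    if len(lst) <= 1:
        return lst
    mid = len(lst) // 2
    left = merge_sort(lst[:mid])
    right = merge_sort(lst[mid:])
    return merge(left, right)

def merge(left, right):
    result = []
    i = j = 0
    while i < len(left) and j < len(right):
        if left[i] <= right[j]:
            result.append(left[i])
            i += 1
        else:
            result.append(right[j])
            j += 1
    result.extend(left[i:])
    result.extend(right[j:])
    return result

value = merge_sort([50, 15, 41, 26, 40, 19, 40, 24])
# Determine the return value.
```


merge_sort([50, 15, 41, 26, 40, 19, 40, 24])
Split into [50, 15, 41, 26] and [40, 19, 40, 24]
Left sorted: [15, 26, 41, 50]
Right sorted: [19, 24, 40, 40]
Merge [15, 26, 41, 50] and [19, 24, 40, 40]
= [15, 19, 24, 26, 40, 40, 41, 50]


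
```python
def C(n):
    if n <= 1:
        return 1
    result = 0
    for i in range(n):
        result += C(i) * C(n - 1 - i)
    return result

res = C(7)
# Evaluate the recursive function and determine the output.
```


C(7)
= sum of C(i) * C(7-1-i) for i in 0..6
First compute sub-values bottom-up:
  C(0) = 1, C(1) = 1
  C(2) = 1*1 + 1*1 = 2
  C(3) = 1*2 + 1*1 + 2*1 = 5
  C(4) = 1*5 + 1*2 + 2*1 + 5*1 = 14
  C(5) = 1*14 + 1*5 + 2*2 + 5*1 + 14*1 = 42
  C(6) = 1*42 + 1*14 + 2*5 + 5*2 + 14*1 + 42*1 = 132
Now C(7):
  C(0)*C(6) = 1*132 = 132
  C(1)*C(5) = 1*42 = 42
  C(2)*C(4) = 2*14 = 28
  C(3)*C(3) = 5*5 = 25
  C(4)*C(2) = 14*2 = 28
  C(5)*C(1) = 42*1 = 42
  C(6)*C(0) = 132*1 = 132
= 132 + 42 + 28 + 25 + 28 + 42 + 132
= 429


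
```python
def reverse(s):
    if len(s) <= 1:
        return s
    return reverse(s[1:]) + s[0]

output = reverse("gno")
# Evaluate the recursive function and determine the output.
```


reverse("gno")
= reverse("no") + "g"
= reverse("o") + "n" + "g"
= "o" + "n" + "g"
= "ong"


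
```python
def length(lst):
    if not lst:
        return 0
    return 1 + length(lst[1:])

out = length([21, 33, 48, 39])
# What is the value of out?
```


length([21, 33, 48, 39])
= 1 + length([33, 48, 39])
= 1 + 1 + length([48, 39])
= 1 + 1 + 1 + length([39])
= 1 + 1 + 1 + 1 + length([])
= 1 + 1 + 1 + 1 + 0
= 4


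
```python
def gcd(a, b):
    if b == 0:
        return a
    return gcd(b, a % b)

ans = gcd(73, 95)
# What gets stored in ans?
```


gcd(73, 95)
= gcd(95, 73 % 95) = gcd(95, 73)
= gcd(73, 95 % 73) = gcd(73, 22)
= gcd(22, 73 % 22) = gcd(22, 7)
= gcd(7, 22 % 7) = gcd(7, 1)
= gcd(1, 7 % 1) = gcd(1, 0)
b == 0, return a = 1


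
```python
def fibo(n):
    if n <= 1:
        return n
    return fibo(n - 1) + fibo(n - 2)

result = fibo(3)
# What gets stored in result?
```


fibo(3)
= fibo(2) + fibo(1)
Computing bottom-up: fibo(0)=0, fibo(1)=1, fibo(2)=1, fibo(3)=2
= 2


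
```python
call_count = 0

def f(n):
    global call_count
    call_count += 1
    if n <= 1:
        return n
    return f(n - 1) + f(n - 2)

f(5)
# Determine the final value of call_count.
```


f(5) calls f(4) and f(3); each non-base call branches into two more.
Let C(k) = total number of calls made by f(k), including the call to f(k) itself.
Base cases: C(0) = 1, C(1) = 1
Recurrence: C(k) = 1 + C(k-1) + C(k-2)
  C(2) = 1 + C(1) + C(0) = 1 + 1 + 1 = 3
  C(3) = 1 + C(2) + C(1) = 1 + 3 + 1 = 5
  C(4) = 1 + C(3) + C(2) = 1 + 5 + 3 = 9
  C(5) = 1 + C(4) + C(3) = 1 + 9 + 5 = 15
Total calls = C(5) = 15


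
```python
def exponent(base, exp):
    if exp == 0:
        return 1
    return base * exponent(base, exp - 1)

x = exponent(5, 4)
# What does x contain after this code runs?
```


exponent(5, 4)
= 5 * exponent(5, 3)
= 5 * 5 * exponent(5, 2)
= 5 * 5 * 5 * exponent(5, 1)
= 5 * 5 * 5 * 5 * exponent(5, 0)
= 5 * 5 * 5 * 5 * 1
= 625


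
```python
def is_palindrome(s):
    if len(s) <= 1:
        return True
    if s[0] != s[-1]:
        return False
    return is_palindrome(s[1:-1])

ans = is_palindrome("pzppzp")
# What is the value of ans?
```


is_palindrome("pzppzp")
"pzppzp": s[0]='p' == s[-1]='p' -> is_palindrome("zppz")
"zppz": s[0]='z' == s[-1]='z' -> is_palindrome("pp")
"pp": s[0]='p' == s[-1]='p' -> is_palindrome("")
"": len <= 1 -> True
= True


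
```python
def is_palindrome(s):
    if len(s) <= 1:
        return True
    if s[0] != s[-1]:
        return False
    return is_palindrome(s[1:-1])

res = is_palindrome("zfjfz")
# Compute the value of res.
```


is_palindrome("zfjfz")
"zfjfz": s[0]='z' == s[-1]='z' -> is_palindrome("fjf")
"fjf": s[0]='f' == s[-1]='f' -> is_palindrome("j")
"j": len <= 1 -> True
= True


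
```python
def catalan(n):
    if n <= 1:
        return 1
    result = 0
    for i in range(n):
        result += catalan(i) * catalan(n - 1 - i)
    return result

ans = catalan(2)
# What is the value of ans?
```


catalan(2)
= sum of catalan(i) * catalan(2-1-i) for i in 0..1
  catalan(0)*catalan(1) = 1*1 = 1
  catalan(1)*catalan(0) = 1*1 = 1
= 1 + 1
= 2


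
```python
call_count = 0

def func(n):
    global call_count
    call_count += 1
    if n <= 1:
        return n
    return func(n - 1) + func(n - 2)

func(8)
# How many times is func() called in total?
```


func(8) calls func(7) and func(6); each non-base call branches into two more.
Let C(k) = total number of calls made by func(k), including the call to func(k) itself.
Base cases: C(0) = 1, C(1) = 1
Recurrence: C(k) = 1 + C(k-1) + C(k-2)
  C(2) = 1 + C(1) + C(0) = 1 + 1 + 1 = 3
  C(3) = 1 + C(2) + C(1) = 1 + 3 + 1 = 5
  C(4) = 1 + C(3) + C(2) = 1 + 5 + 3 = 9
  C(5) = 1 + C(4) + C(3) = 1 + 9 + 5 = 15
  C(6) = 1 + C(5) + C(4) = 1 + 15 + 9 = 25
  C(7) = 1 + C(6) + C(5) = 1 + 25 + 15 = 41
  C(8) = 1 + C(7) + C(6) = 1 + 41 + 25 = 67
Total calls = C(8) = 67


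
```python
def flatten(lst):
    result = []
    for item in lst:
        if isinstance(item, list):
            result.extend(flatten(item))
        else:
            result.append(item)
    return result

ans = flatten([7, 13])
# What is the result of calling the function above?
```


flatten([7, 13])
Processing each element:
  7 is not a list -> append 7
  13 is not a list -> append 13
= [7, 13]


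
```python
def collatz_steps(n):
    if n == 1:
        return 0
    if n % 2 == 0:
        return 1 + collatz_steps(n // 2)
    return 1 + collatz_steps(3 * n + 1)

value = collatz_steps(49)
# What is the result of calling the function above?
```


collatz_steps(49)
49 is odd -> 3*49+1 = 148 -> collatz_steps(148)
148 is even -> collatz_steps(74)
74 is even -> collatz_steps(37)
37 is odd -> 3*37+1 = 112 -> collatz_steps(112)
112 is even -> collatz_steps(56)
56 is even -> collatz_steps(28)
28 is even -> collatz_steps(14)
14 is even -> collatz_steps(7)
7 is odd -> 3*7+1 = 22 -> collatz_steps(22)
22 is even -> collatz_steps(11)
11 is odd -> 3*11+1 = 34 -> collatz_steps(34)
34 is even -> collatz_steps(17)
17 is odd -> 3*17+1 = 52 -> collatz_steps(52)
52 is even -> collatz_steps(26)
26 is even -> collatz_steps(13)
13 is odd -> 3*13+1 = 40 -> collatz_steps(40)
40 is even -> collatz_steps(20)
20 is even -> collatz_steps(10)
10 is even -> collatz_steps(5)
5 is odd -> 3*5+1 = 16 -> collatz_steps(16)
16 is even -> collatz_steps(8)
8 is even -> collatz_steps(4)
4 is even -> collatz_steps(2)
2 is even -> collatz_steps(1)
Reached 1 after 24 steps
= 24


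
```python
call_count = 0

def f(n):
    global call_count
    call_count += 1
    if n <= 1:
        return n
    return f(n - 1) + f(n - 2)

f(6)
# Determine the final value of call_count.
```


f(6) calls f(5) and f(4); each non-base call branches into two more.
Let C(k) = total number of calls made by f(k), including the call to f(k) itself.
Base cases: C(0) = 1, C(1) = 1
Recurrence: C(k) = 1 + C(k-1) + C(k-2)
  C(2) = 1 + C(1) + C(0) = 1 + 1 + 1 = 3
  C(3) = 1 + C(2) + C(1) = 1 + 3 + 1 = 5
  C(4) = 1 + C(3) + C(2) = 1 + 5 + 3 = 9
  C(5) = 1 + C(4) + C(3) = 1 + 9 + 5 = 15
  C(6) = 1 + C(5) + C(4) = 1 + 15 + 9 = 25
Total calls = C(6) = 25


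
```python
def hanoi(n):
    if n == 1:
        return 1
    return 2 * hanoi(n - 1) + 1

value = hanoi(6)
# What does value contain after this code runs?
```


hanoi(6)
= 2 * hanoi(5) + 1
= 2 * (2 * hanoi(4) + 1) + 1
= 2 * (2 * (2 * hanoi(3) + 1) + 1) + 1
= 2 * (2 * (2 * (2 * hanoi(2) + 1) + 1) + 1) + 1
= 2 * (2 * (2 * (2 * (2 * hanoi(1) + 1) + 1) + 1) + 1) + 1
Now compute bottom-up:
hanoi(1) = 1
hanoi(2) = 2 * 1 + 1 = 3
hanoi(3) = 2 * 3 + 1 = 7
hanoi(4) = 2 * 7 + 1 = 15
hanoi(5) = 2 * 15 + 1 = 31
hanoi(6) = 2 * 31 + 1 = 63
= 63


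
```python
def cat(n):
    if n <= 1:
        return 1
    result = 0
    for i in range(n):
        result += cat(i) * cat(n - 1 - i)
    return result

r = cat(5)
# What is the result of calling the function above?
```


cat(5)
= sum of cat(i) * cat(5-1-i) for i in 0..4
First compute sub-values bottom-up:
  cat(0) = 1, cat(1) = 1
  cat(2) = 1*1 + 1*1 = 2
  cat(3) = 1*2 + 1*1 + 2*1 = 5
  cat(4) = 1*5 + 1*2 + 2*1 + 5*1 = 14
Now cat(5):
  cat(0)*cat(4) = 1*14 = 14
  cat(1)*cat(3) = 1*5 = 5
  cat(2)*cat(2) = 2*2 = 4
  cat(3)*cat(1) = 5*1 = 5
  cat(4)*cat(0) = 14*1 = 14
= 14 + 5 + 4 + 5 + 14
= 42


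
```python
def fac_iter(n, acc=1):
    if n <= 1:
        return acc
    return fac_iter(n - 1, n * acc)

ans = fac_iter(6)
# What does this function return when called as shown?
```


fac_iter(6, 1)
= fac_iter(5, 6 * 1) = fac_iter(5, 6)
= fac_iter(4, 5 * 6) = fac_iter(4, 30)
= fac_iter(3, 4 * 30) = fac_iter(3, 120)
= fac_iter(2, 3 * 120) = fac_iter(2, 360)
= fac_iter(1, 2 * 360) = fac_iter(1, 720)
n <= 1, return acc = 720


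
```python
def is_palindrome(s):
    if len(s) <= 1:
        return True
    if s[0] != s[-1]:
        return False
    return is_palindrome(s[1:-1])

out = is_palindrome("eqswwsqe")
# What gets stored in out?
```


is_palindrome("eqswwsqe")
"eqswwsqe": s[0]='e' == s[-1]='e' -> is_palindrome("qswwsq")
"qswwsq": s[0]='q' == s[-1]='q' -> is_palindrome("swws")
"swws": s[0]='s' == s[-1]='s' -> is_palindrome("ww")
"ww": s[0]='w' == s[-1]='w' -> is_palindrome("")
"": len <= 1 -> True
= True


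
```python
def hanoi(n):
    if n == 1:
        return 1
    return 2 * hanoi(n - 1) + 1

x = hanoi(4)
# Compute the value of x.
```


hanoi(4)
= 2 * hanoi(3) + 1
= 2 * (2 * hanoi(2) + 1) + 1
= 2 * (2 * (2 * hanoi(1) + 1) + 1) + 1
Now compute bottom-up:
hanoi(1) = 1
hanoi(2) = 2 * 1 + 1 = 3
hanoi(3) = 2 * 3 + 1 = 7
hanoi(4) = 2 * 7 + 1 = 15
= 15


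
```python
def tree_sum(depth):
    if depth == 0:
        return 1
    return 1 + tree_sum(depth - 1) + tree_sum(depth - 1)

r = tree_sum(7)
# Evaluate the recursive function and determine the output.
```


tree_sum(7)
= 1 + tree_sum(6) + tree_sum(6)
= 1 + 2 * tree_sum(6)
tree_sum(k) = 2^(k+1) - 1
tree_sum(0) = 1
tree_sum(1) = 3
tree_sum(2) = 7
tree_sum(3) = 15
tree_sum(4) = 31
tree_sum(7) = 2^8 - 1 = 255


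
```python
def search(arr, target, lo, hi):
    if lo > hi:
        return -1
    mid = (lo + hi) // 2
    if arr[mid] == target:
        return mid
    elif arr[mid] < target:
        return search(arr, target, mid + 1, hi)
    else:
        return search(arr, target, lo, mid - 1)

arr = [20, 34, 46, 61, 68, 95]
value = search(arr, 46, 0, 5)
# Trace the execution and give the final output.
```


search(arr, 46, 0, 5)
lo=0, hi=5, mid=2, arr[mid]=46
arr[2] == 46, found at index 2
= 2


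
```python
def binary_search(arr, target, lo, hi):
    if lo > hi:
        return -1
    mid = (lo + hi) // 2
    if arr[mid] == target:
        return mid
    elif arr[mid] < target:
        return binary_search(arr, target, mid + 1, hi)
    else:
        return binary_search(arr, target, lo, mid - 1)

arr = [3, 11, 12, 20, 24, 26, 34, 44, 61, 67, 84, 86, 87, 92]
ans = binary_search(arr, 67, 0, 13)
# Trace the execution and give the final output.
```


binary_search(arr, 67, 0, 13)
lo=0, hi=13, mid=6, arr[mid]=34
34 < 67, search right half
lo=7, hi=13, mid=10, arr[mid]=84
84 > 67, search left half
lo=7, hi=9, mid=8, arr[mid]=61
61 < 67, search right half
lo=9, hi=9, mid=9, arr[mid]=67
arr[9] == 67, found at index 9
= 9


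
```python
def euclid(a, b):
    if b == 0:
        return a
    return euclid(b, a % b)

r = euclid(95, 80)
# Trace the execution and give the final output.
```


euclid(95, 80)
= euclid(80, 95 % 80) = euclid(80, 15)
= euclid(15, 80 % 15) = euclid(15, 5)
= euclid(5, 15 % 5) = euclid(5, 0)
b == 0, return a = 5


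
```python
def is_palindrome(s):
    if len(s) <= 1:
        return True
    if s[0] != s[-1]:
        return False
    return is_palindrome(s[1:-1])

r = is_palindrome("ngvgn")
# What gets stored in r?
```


is_palindrome("ngvgn")
"ngvgn": s[0]='n' == s[-1]='n' -> is_palindrome("gvg")
"gvg": s[0]='g' == s[-1]='g' -> is_palindrome("v")
"v": len <= 1 -> True
= True


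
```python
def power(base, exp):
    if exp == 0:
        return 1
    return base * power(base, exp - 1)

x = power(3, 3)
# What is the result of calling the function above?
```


power(3, 3)
= 3 * power(3, 2)
= 3 * 3 * power(3, 1)
= 3 * 3 * 3 * power(3, 0)
= 3 * 3 * 3 * 1
= 27


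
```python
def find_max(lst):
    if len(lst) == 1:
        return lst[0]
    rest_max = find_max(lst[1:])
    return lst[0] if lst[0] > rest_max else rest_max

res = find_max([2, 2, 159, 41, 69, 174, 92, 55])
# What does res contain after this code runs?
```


find_max([2, 2, 159, 41, 69, 174, 92, 55])
= compare 2 with find_max([2, 159, 41, 69, 174, 92, 55])
= compare 2 with find_max([159, 41, 69, 174, 92, 55])
= compare 159 with find_max([41, 69, 174, 92, 55])
= compare 41 with find_max([69, 174, 92, 55])
= compare 69 with find_max([174, 92, 55])
= compare 174 with find_max([92, 55])
= compare 92 with find_max([55])
Base: find_max([55]) = 55
compare 92 with 55: max = 92
compare 174 with 92: max = 174
compare 69 with 174: max = 174
compare 41 with 174: max = 174
compare 159 with 174: max = 174
compare 2 with 174: max = 174
compare 2 with 174: max = 174
= 174


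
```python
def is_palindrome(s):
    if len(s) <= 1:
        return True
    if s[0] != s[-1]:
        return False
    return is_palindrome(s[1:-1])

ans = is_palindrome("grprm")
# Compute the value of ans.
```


is_palindrome("grprm")
"grprm": s[0]='g' != s[-1]='m' -> False
= False


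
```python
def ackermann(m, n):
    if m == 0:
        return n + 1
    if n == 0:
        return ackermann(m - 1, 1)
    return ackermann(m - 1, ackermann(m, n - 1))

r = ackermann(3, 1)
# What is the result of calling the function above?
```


ackermann(3, 1)
= ackermann(2, ackermann(3, 0))
First compute ackermann(3, 0) = 5
= ackermann(2, 5)
= 13


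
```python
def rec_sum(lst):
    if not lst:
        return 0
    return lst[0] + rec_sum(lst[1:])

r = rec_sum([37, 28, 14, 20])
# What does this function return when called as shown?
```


rec_sum([37, 28, 14, 20])
= 37 + rec_sum([28, 14, 20])
= 37 + 28 + rec_sum([14, 20])
= 37 + 28 + 14 + rec_sum([20])
= 37 + 28 + 14 + 20 + rec_sum([])
= 37 + 28 + 14 + 20 + 0
= 99


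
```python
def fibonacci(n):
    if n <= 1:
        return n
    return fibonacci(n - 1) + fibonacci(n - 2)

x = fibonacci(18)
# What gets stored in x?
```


fibonacci(18)
= fibonacci(17) + fibonacci(16)
= (fibonacci(16) + fibonacci(15)) + fibonacci(16)
Computing bottom-up: fibonacci(0)=0, fibonacci(1)=1, fibonacci(2)=1, fibonacci(3)=2, fibonacci(4)=3, fibonacci(5)=5, fibonacci(6)=8, fibonacci(7)=13, fibonacci(8)=21, fibonacci(9)=34, fibonacci(10)=55, fibonacci(11)=89, fibonacci(12)=144, fibonacci(13)=233, fibonacci(14)=377, fibonacci(15)=610, fibonacci(16)=987, fibonacci(17)=1597, fibonacci(18)=2584
= 2584


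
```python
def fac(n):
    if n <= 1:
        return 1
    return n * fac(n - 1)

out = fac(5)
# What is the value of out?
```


fac(5)
= 5 * fac(4)
= 5 * 4 * fac(3)
= 5 * 4 * 3 * fac(2)
= 5 * 4 * 3 * 2 * fac(1)
= 5 * 4 * 3 * 2 * 1
= 120


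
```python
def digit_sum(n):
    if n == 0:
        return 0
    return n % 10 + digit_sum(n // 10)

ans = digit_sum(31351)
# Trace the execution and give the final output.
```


digit_sum(31351)
= 1 + digit_sum(3135)
= 1 + 5 + digit_sum(313)
= 1 + 5 + 3 + digit_sum(31)
= 1 + 5 + 3 + 1 + digit_sum(3)
= 1 + 5 + 3 + 1 + 3 + digit_sum(0)
= 1 + 5 + 3 + 1 + 3 + 0
= 13


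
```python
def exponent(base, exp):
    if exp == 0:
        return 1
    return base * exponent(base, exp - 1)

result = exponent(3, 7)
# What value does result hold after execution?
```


exponent(3, 7)
= 3 * exponent(3, 6)
= 3 * 3 * exponent(3, 5)
= 3 * 3 * 3 * exponent(3, 4)
= 3 * 3 * 3 * 3 * exponent(3, 3)
= 3 * 3 * 3 * 3 * 3 * exponent(3, 2)
= 3 * 3 * 3 * 3 * 3 * 3 * exponent(3, 1)
= 3 * 3 * 3 * 3 * 3 * 3 * 3 * exponent(3, 0)
= 3 * 3 * 3 * 3 * 3 * 3 * 3 * 1
= 2187


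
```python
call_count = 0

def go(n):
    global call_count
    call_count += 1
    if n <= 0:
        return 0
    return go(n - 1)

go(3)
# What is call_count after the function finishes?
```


go(3) calls go(2) calls ... calls go(0)
Total calls: 3 + 1 (for base case) = 4


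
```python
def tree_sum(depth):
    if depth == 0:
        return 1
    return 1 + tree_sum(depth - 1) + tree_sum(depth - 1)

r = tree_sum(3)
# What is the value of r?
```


tree_sum(3)
= 1 + tree_sum(2) + tree_sum(2)
= 1 + 2 * tree_sum(2)
tree_sum(k) = 2^(k+1) - 1
tree_sum(0) = 1
tree_sum(1) = 3
tree_sum(2) = 7
tree_sum(3) = 15
tree_sum(3) = 2^4 - 1 = 15


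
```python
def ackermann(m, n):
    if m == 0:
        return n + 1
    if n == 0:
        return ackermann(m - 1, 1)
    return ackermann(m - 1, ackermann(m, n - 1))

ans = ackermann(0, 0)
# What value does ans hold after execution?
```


ackermann(0, 0)
m == 0: return 0 + 1 = 1
= 1


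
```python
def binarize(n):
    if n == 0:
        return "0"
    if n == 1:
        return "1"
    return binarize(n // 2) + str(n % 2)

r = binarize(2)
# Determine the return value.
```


binarize(2)
= binarize(1) + "0"
= "1" + "0"
= "10"


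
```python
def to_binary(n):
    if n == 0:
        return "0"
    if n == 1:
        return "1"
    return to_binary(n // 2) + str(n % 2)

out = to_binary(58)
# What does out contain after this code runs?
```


to_binary(58)
= to_binary(29) + "0"
= to_binary(14) + "1" + "0"
= to_binary(7) + "0" + "1" + "0"
= to_binary(3) + "1" + "0" + "1" + "0"
= to_binary(1) + "1" + "1" + "0" + "1" + "0"
= "1" + "1" + "1" + "0" + "1" + "0"
= "111010"


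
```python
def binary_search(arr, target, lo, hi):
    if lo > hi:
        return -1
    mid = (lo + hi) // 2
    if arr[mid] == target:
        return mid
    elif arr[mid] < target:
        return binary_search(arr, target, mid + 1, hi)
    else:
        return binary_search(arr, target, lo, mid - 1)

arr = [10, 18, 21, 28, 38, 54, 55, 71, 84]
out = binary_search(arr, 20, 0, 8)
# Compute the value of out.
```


binary_search(arr, 20, 0, 8)
lo=0, hi=8, mid=4, arr[mid]=38
38 > 20, search left half
lo=0, hi=3, mid=1, arr[mid]=18
18 < 20, search right half
lo=2, hi=3, mid=2, arr[mid]=21
21 > 20, search left half
lo > hi, target not found, return -1
= -1


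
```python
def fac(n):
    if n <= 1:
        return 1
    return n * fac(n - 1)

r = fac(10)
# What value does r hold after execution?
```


fac(10)
= 10 * fac(9)
= 10 * 9 * fac(8)
= 10 * 9 * 8 * fac(7)
= 10 * 9 * 8 * 7 * fac(6)
= 10 * 9 * 8 * 7 * 6 * fac(5)
= 10 * 9 * 8 * 7 * 6 * 5 * fac(4)
= 10 * 9 * 8 * 7 * 6 * 5 * 4 * fac(3)
= 10 * 9 * 8 * 7 * 6 * 5 * 4 * 3 * fac(2)
= 10 * 9 * 8 * 7 * 6 * 5 * 4 * 3 * 2 * fac(1)
= 10 * 9 * 8 * 7 * 6 * 5 * 4 * 3 * 2 * 1
= 3628800


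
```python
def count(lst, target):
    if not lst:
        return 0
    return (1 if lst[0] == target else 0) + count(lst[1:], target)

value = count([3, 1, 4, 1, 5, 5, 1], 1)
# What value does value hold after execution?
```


count([3, 1, 4, 1, 5, 5, 1], 1)
lst[0]=3 != 1: 0 + count([1, 4, 1, 5, 5, 1], 1)
lst[0]=1 == 1: 1 + count([4, 1, 5, 5, 1], 1)
lst[0]=4 != 1: 0 + count([1, 5, 5, 1], 1)
lst[0]=1 == 1: 1 + count([5, 5, 1], 1)
lst[0]=5 != 1: 0 + count([5, 1], 1)
lst[0]=5 != 1: 0 + count([1], 1)
lst[0]=1 == 1: 1 + count([], 1)
= 3


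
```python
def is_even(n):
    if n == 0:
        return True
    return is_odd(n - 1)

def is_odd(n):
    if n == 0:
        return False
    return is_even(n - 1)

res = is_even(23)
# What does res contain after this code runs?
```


is_even(23)
= is_odd(22)
= is_even(21)
= is_odd(20)
= is_even(19)
= is_odd(18)
= is_even(17)
= is_odd(16)
= is_even(15)
= is_odd(14)
= is_even(13)
= is_odd(12)
= is_even(11)
= is_odd(10)
= is_even(9)
= is_odd(8)
= is_even(7)
= is_odd(6)
= is_even(5)
= is_odd(4)
= is_even(3)
= is_odd(2)
= is_even(1)
= is_odd(0)
n == 0: return False
= False


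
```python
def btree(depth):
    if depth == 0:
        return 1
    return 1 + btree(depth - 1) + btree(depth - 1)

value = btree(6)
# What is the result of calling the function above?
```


btree(6)
= 1 + btree(5) + btree(5)
= 1 + 2 * btree(5)
btree(k) = 2^(k+1) - 1
btree(0) = 1
btree(1) = 3
btree(2) = 7
btree(3) = 15
btree(4) = 31
btree(6) = 2^7 - 1 = 127


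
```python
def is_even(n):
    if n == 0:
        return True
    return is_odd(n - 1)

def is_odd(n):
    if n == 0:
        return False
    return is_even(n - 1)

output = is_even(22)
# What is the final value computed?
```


is_even(22)
= is_odd(21)
= is_even(20)
= is_odd(19)
= is_even(18)
= is_odd(17)
= is_even(16)
= is_odd(15)
= is_even(14)
= is_odd(13)
= is_even(12)
= is_odd(11)
= is_even(10)
= is_odd(9)
= is_even(8)
= is_odd(7)
= is_even(6)
= is_odd(5)
= is_even(4)
= is_odd(3)
= is_even(2)
= is_odd(1)
= is_even(0)
n == 0: return True
= True


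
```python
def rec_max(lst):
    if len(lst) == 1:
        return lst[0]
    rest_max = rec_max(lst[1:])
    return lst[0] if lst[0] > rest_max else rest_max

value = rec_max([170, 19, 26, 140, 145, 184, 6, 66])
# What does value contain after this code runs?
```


rec_max([170, 19, 26, 140, 145, 184, 6, 66])
= compare 170 with rec_max([19, 26, 140, 145, 184, 6, 66])
= compare 19 with rec_max([26, 140, 145, 184, 6, 66])
= compare 26 with rec_max([140, 145, 184, 6, 66])
= compare 140 with rec_max([145, 184, 6, 66])
= compare 145 with rec_max([184, 6, 66])
= compare 184 with rec_max([6, 66])
= compare 6 with rec_max([66])
Base: rec_max([66]) = 66
compare 6 with 66: max = 66
compare 184 with 66: max = 184
compare 145 with 184: max = 184
compare 140 with 184: max = 184
compare 26 with 184: max = 184
compare 19 with 184: max = 184
compare 170 with 184: max = 184
= 184


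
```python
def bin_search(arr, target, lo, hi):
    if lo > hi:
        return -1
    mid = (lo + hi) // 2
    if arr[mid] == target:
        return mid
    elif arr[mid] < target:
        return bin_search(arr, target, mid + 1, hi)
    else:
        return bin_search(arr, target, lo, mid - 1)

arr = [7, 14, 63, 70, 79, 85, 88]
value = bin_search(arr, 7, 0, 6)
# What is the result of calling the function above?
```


bin_search(arr, 7, 0, 6)
lo=0, hi=6, mid=3, arr[mid]=70
70 > 7, search left half
lo=0, hi=2, mid=1, arr[mid]=14
14 > 7, search left half
lo=0, hi=0, mid=0, arr[mid]=7
arr[0] == 7, found at index 0
= 0


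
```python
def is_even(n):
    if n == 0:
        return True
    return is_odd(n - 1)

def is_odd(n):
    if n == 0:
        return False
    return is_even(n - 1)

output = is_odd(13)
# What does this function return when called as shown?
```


is_odd(13)
= is_even(12)
= is_odd(11)
= is_even(10)
= is_odd(9)
= is_even(8)
= is_odd(7)
= is_even(6)
= is_odd(5)
= is_even(4)
= is_odd(3)
= is_even(2)
= is_odd(1)
= is_even(0)
n == 0: return True
= True


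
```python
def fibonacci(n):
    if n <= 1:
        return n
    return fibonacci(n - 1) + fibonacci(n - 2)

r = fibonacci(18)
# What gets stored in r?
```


fibonacci(18)
= fibonacci(17) + fibonacci(16)
= (fibonacci(16) + fibonacci(15)) + fibonacci(16)
Computing bottom-up: fibonacci(0)=0, fibonacci(1)=1, fibonacci(2)=1, fibonacci(3)=2, fibonacci(4)=3, fibonacci(5)=5, fibonacci(6)=8, fibonacci(7)=13, fibonacci(8)=21, fibonacci(9)=34, fibonacci(10)=55, fibonacci(11)=89, fibonacci(12)=144, fibonacci(13)=233, fibonacci(14)=377, fibonacci(15)=610, fibonacci(16)=987, fibonacci(17)=1597, fibonacci(18)=2584
= 2584


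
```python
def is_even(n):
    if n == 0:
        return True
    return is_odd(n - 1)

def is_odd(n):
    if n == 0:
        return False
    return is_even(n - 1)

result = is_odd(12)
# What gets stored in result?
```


is_odd(12)
= is_even(11)
= is_odd(10)
= is_even(9)
= is_odd(8)
= is_even(7)
= is_odd(6)
= is_even(5)
= is_odd(4)
= is_even(3)
= is_odd(2)
= is_even(1)
= is_odd(0)
n == 0: return False
= False


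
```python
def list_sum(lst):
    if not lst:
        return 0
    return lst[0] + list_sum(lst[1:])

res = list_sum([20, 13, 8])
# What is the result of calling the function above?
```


list_sum([20, 13, 8])
= 20 + list_sum([13, 8])
= 20 + 13 + list_sum([8])
= 20 + 13 + 8 + list_sum([])
= 20 + 13 + 8 + 0
= 41


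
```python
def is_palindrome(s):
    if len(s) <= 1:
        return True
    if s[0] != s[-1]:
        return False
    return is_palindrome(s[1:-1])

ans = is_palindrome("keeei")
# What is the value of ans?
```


is_palindrome("keeei")
"keeei": s[0]='k' != s[-1]='i' -> False
= False


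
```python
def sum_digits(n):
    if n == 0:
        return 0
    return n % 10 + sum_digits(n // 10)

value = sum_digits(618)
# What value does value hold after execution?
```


sum_digits(618)
= 8 + sum_digits(61)
= 8 + 1 + sum_digits(6)
= 8 + 1 + 6 + sum_digits(0)
= 8 + 1 + 6 + 0
= 15


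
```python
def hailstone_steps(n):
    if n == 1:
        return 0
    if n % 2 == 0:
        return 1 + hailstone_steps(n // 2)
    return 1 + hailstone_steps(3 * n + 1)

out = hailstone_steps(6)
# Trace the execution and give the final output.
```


hailstone_steps(6)
6 is even -> hailstone_steps(3)
3 is odd -> 3*3+1 = 10 -> hailstone_steps(10)
10 is even -> hailstone_steps(5)
5 is odd -> 3*5+1 = 16 -> hailstone_steps(16)
16 is even -> hailstone_steps(8)
8 is even -> hailstone_steps(4)
4 is even -> hailstone_steps(2)
2 is even -> hailstone_steps(1)
Reached 1 after 8 steps
= 8


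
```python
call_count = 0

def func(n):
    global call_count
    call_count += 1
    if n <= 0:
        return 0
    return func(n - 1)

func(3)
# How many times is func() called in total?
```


func(3) calls func(2) calls ... calls func(0)
Total calls: 3 + 1 (for base case) = 4


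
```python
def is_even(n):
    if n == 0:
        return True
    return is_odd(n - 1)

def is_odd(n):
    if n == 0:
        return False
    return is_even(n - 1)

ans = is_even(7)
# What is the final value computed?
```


is_even(7)
= is_odd(6)
= is_even(5)
= is_odd(4)
= is_even(3)
= is_odd(2)
= is_even(1)
= is_odd(0)
n == 0: return False
= False


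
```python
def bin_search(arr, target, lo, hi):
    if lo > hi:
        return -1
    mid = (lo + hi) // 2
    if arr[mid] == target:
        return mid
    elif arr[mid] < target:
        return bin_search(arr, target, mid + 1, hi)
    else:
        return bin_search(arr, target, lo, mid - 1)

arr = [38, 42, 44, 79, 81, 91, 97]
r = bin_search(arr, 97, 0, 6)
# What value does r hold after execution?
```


bin_search(arr, 97, 0, 6)
lo=0, hi=6, mid=3, arr[mid]=79
79 < 97, search right half
lo=4, hi=6, mid=5, arr[mid]=91
91 < 97, search right half
lo=6, hi=6, mid=6, arr[mid]=97
arr[6] == 97, found at index 6
= 6


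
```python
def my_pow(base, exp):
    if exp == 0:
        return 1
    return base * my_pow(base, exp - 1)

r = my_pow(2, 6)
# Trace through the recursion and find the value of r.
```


my_pow(2, 6)
= 2 * my_pow(2, 5)
= 2 * 2 * my_pow(2, 4)
= 2 * 2 * 2 * my_pow(2, 3)
= 2 * 2 * 2 * 2 * my_pow(2, 2)
= 2 * 2 * 2 * 2 * 2 * my_pow(2, 1)
= 2 * 2 * 2 * 2 * 2 * 2 * my_pow(2, 0)
= 2 * 2 * 2 * 2 * 2 * 2 * 1
= 64


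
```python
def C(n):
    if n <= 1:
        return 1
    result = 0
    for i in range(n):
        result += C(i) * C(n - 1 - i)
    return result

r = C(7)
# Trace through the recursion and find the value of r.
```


C(7)
= sum of C(i) * C(7-1-i) for i in 0..6
First compute sub-values bottom-up:
  C(0) = 1, C(1) = 1
  C(2) = 1*1 + 1*1 = 2
  C(3) = 1*2 + 1*1 + 2*1 = 5
  C(4) = 1*5 + 1*2 + 2*1 + 5*1 = 14
  C(5) = 1*14 + 1*5 + 2*2 + 5*1 + 14*1 = 42
  C(6) = 1*42 + 1*14 + 2*5 + 5*2 + 14*1 + 42*1 = 132
Now C(7):
  C(0)*C(6) = 1*132 = 132
  C(1)*C(5) = 1*42 = 42
  C(2)*C(4) = 2*14 = 28
  C(3)*C(3) = 5*5 = 25
  C(4)*C(2) = 14*2 = 28
  C(5)*C(1) = 42*1 = 42
  C(6)*C(0) = 132*1 = 132
= 132 + 42 + 28 + 25 + 28 + 42 + 132
= 429


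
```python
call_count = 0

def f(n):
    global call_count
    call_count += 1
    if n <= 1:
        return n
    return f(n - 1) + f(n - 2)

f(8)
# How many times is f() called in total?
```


f(8) calls f(7) and f(6); each non-base call branches into two more.
Let C(k) = total number of calls made by f(k), including the call to f(k) itself.
Base cases: C(0) = 1, C(1) = 1
Recurrence: C(k) = 1 + C(k-1) + C(k-2)
  C(2) = 1 + C(1) + C(0) = 1 + 1 + 1 = 3
  C(3) = 1 + C(2) + C(1) = 1 + 3 + 1 = 5
  C(4) = 1 + C(3) + C(2) = 1 + 5 + 3 = 9
  C(5) = 1 + C(4) + C(3) = 1 + 9 + 5 = 15
  C(6) = 1 + C(5) + C(4) = 1 + 15 + 9 = 25
  C(7) = 1 + C(6) + C(5) = 1 + 25 + 15 = 41
  C(8) = 1 + C(7) + C(6) = 1 + 41 + 25 = 67
Total calls = C(8) = 67


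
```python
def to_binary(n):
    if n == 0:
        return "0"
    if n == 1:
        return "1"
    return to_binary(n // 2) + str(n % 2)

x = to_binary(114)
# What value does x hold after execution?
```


to_binary(114)
= to_binary(57) + "0"
= to_binary(28) + "1" + "0"
= to_binary(14) + "0" + "1" + "0"
= to_binary(7) + "0" + "0" + "1" + "0"
= to_binary(3) + "1" + "0" + "0" + "1" + "0"
= to_binary(1) + "1" + "1" + "0" + "0" + "1" + "0"
= "1" + "1" + "1" + "0" + "0" + "1" + "0"
= "1110010"


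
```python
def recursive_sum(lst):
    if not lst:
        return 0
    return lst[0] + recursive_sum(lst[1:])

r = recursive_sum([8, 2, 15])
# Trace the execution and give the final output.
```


recursive_sum([8, 2, 15])
= 8 + recursive_sum([2, 15])
= 8 + 2 + recursive_sum([15])
= 8 + 2 + 15 + recursive_sum([])
= 8 + 2 + 15 + 0
= 25


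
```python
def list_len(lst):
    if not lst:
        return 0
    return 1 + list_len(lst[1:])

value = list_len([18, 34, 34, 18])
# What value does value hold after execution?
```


list_len([18, 34, 34, 18])
= 1 + list_len([34, 34, 18])
= 1 + 1 + list_len([34, 18])
= 1 + 1 + 1 + list_len([18])
= 1 + 1 + 1 + 1 + list_len([])
= 1 + 1 + 1 + 1 + 0
= 4


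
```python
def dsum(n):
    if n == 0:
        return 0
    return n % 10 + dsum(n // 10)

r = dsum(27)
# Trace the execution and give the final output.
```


dsum(27)
= 7 + dsum(2)
= 7 + 2 + dsum(0)
= 7 + 2 + 0
= 9


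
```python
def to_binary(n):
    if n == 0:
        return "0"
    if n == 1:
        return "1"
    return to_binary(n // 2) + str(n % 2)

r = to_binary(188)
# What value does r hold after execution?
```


to_binary(188)
= to_binary(94) + "0"
= to_binary(47) + "0" + "0"
= to_binary(23) + "1" + "0" + "0"
= to_binary(11) + "1" + "1" + "0" + "0"
= to_binary(5) + "1" + "1" + "1" + "0" + "0"
= to_binary(2) + "1" + "1" + "1" + "1" + "0" + "0"
= to_binary(1) + "0" + "1" + "1" + "1" + "1" + "0" + "0"
= "1" + "0" + "1" + "1" + "1" + "1" + "0" + "0"
= "10111100"


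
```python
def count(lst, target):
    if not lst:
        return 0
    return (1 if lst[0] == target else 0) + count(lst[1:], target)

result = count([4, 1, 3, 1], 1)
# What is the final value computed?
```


count([4, 1, 3, 1], 1)
lst[0]=4 != 1: 0 + count([1, 3, 1], 1)
lst[0]=1 == 1: 1 + count([3, 1], 1)
lst[0]=3 != 1: 0 + count([1], 1)
lst[0]=1 == 1: 1 + count([], 1)
= 2


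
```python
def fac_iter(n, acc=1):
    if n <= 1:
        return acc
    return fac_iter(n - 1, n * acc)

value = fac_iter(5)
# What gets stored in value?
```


fac_iter(5, 1)
= fac_iter(4, 5 * 1) = fac_iter(4, 5)
= fac_iter(3, 4 * 5) = fac_iter(3, 20)
= fac_iter(2, 3 * 20) = fac_iter(2, 60)
= fac_iter(1, 2 * 60) = fac_iter(1, 120)
n <= 1, return acc = 120


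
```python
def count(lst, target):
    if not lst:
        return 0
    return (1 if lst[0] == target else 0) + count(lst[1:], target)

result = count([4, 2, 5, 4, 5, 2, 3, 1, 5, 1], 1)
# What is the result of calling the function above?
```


count([4, 2, 5, 4, 5, 2, 3, 1, 5, 1], 1)
lst[0]=4 != 1: 0 + count([2, 5, 4, 5, 2, 3, 1, 5, 1], 1)
lst[0]=2 != 1: 0 + count([5, 4, 5, 2, 3, 1, 5, 1], 1)
lst[0]=5 != 1: 0 + count([4, 5, 2, 3, 1, 5, 1], 1)
lst[0]=4 != 1: 0 + count([5, 2, 3, 1, 5, 1], 1)
lst[0]=5 != 1: 0 + count([2, 3, 1, 5, 1], 1)
lst[0]=2 != 1: 0 + count([3, 1, 5, 1], 1)
lst[0]=3 != 1: 0 + count([1, 5, 1], 1)
lst[0]=1 == 1: 1 + count([5, 1], 1)
lst[0]=5 != 1: 0 + count([1], 1)
lst[0]=1 == 1: 1 + count([], 1)
= 2


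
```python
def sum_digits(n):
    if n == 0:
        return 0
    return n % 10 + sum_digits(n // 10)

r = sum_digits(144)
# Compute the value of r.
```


sum_digits(144)
= 4 + sum_digits(14)
= 4 + 4 + sum_digits(1)
= 4 + 4 + 1 + sum_digits(0)
= 4 + 4 + 1 + 0
= 9


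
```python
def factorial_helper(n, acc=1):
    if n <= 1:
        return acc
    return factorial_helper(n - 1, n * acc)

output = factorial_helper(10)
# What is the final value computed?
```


factorial_helper(10, 1)
= factorial_helper(9, 10 * 1) = factorial_helper(9, 10)
= factorial_helper(8, 9 * 10) = factorial_helper(8, 90)
= factorial_helper(7, 8 * 90) = factorial_helper(7, 720)
= factorial_helper(6, 7 * 720) = factorial_helper(6, 5040)
= factorial_helper(5, 6 * 5040) = factorial_helper(5, 30240)
= factorial_helper(4, 5 * 30240) = factorial_helper(4, 151200)
= factorial_helper(3, 4 * 151200) = factorial_helper(3, 604800)
= factorial_helper(2, 3 * 604800) = factorial_helper(2, 1814400)
= factorial_helper(1, 2 * 1814400) = factorial_helper(1, 3628800)
n <= 1, return acc = 3628800


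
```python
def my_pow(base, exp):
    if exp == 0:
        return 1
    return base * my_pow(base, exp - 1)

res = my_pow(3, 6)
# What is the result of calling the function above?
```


my_pow(3, 6)
= 3 * my_pow(3, 5)
= 3 * 3 * my_pow(3, 4)
= 3 * 3 * 3 * my_pow(3, 3)
= 3 * 3 * 3 * 3 * my_pow(3, 2)
= 3 * 3 * 3 * 3 * 3 * my_pow(3, 1)
= 3 * 3 * 3 * 3 * 3 * 3 * my_pow(3, 0)
= 3 * 3 * 3 * 3 * 3 * 3 * 1
= 729


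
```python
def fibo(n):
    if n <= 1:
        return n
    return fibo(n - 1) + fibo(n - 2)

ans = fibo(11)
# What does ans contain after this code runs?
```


fibo(11)
= fibo(10) + fibo(9)
= (fibo(9) + fibo(8)) + fibo(9)
Computing bottom-up: fibo(0)=0, fibo(1)=1, fibo(2)=1, fibo(3)=2, fibo(4)=3, fibo(5)=5, fibo(6)=8, fibo(7)=13, fibo(8)=21, fibo(9)=34, fibo(10)=55, fibo(11)=89
= 89


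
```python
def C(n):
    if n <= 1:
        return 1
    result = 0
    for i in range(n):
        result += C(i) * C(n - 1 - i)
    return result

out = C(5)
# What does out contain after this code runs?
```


C(5)
= sum of C(i) * C(5-1-i) for i in 0..4
First compute sub-values bottom-up:
  C(0) = 1, C(1) = 1
  C(2) = 1*1 + 1*1 = 2
  C(3) = 1*2 + 1*1 + 2*1 = 5
  C(4) = 1*5 + 1*2 + 2*1 + 5*1 = 14
Now C(5):
  C(0)*C(4) = 1*14 = 14
  C(1)*C(3) = 1*5 = 5
  C(2)*C(2) = 2*2 = 4
  C(3)*C(1) = 5*1 = 5
  C(4)*C(0) = 14*1 = 14
= 14 + 5 + 4 + 5 + 14
= 42


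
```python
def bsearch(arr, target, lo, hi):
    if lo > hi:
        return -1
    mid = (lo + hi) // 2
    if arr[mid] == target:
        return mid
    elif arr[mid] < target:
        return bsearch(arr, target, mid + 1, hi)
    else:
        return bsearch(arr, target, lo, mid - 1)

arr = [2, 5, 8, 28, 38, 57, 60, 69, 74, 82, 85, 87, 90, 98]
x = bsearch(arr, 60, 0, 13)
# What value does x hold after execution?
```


bsearch(arr, 60, 0, 13)
lo=0, hi=13, mid=6, arr[mid]=60
arr[6] == 60, found at index 6
= 6


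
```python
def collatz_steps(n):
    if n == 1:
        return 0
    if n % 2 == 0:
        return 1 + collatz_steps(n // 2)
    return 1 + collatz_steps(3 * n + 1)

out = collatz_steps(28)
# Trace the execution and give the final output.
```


collatz_steps(28)
28 is even -> collatz_steps(14)
14 is even -> collatz_steps(7)
7 is odd -> 3*7+1 = 22 -> collatz_steps(22)
22 is even -> collatz_steps(11)
11 is odd -> 3*11+1 = 34 -> collatz_steps(34)
34 is even -> collatz_steps(17)
17 is odd -> 3*17+1 = 52 -> collatz_steps(52)
52 is even -> collatz_steps(26)
26 is even -> collatz_steps(13)
13 is odd -> 3*13+1 = 40 -> collatz_steps(40)
40 is even -> collatz_steps(20)
20 is even -> collatz_steps(10)
10 is even -> collatz_steps(5)
5 is odd -> 3*5+1 = 16 -> collatz_steps(16)
16 is even -> collatz_steps(8)
8 is even -> collatz_steps(4)
4 is even -> collatz_steps(2)
2 is even -> collatz_steps(1)
Reached 1 after 18 steps
= 18


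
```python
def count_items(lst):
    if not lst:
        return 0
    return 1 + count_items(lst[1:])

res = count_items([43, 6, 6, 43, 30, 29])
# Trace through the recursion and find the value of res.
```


count_items([43, 6, 6, 43, 30, 29])
= 1 + count_items([6, 6, 43, 30, 29])
= 1 + 1 + count_items([6, 43, 30, 29])
= 1 + 1 + 1 + count_items([43, 30, 29])
= 1 + 1 + 1 + 1 + count_items([30, 29])
= 1 + 1 + 1 + 1 + 1 + count_items([29])
= 1 + 1 + 1 + 1 + 1 + 1 + count_items([])
= 1 + 1 + 1 + 1 + 1 + 1 + 0
= 6


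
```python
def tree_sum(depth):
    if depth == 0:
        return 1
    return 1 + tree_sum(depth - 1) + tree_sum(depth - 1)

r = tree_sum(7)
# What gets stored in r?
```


tree_sum(7)
= 1 + tree_sum(6) + tree_sum(6)
= 1 + 2 * tree_sum(6)
tree_sum(k) = 2^(k+1) - 1
tree_sum(0) = 1
tree_sum(1) = 3
tree_sum(2) = 7
tree_sum(3) = 15
tree_sum(4) = 31
tree_sum(7) = 2^8 - 1 = 255


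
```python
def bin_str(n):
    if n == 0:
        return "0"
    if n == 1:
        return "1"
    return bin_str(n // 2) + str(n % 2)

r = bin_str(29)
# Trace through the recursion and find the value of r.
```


bin_str(29)
= bin_str(14) + "1"
= bin_str(7) + "0" + "1"
= bin_str(3) + "1" + "0" + "1"
= bin_str(1) + "1" + "1" + "0" + "1"
= "1" + "1" + "1" + "0" + "1"
= "11101"


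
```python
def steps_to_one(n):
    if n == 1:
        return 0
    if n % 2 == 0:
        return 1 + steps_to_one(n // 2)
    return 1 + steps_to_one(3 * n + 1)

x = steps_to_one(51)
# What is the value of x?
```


steps_to_one(51)
51 is odd -> 3*51+1 = 154 -> steps_to_one(154)
154 is even -> steps_to_one(77)
77 is odd -> 3*77+1 = 232 -> steps_to_one(232)
232 is even -> steps_to_one(116)
116 is even -> steps_to_one(58)
58 is even -> steps_to_one(29)
29 is odd -> 3*29+1 = 88 -> steps_to_one(88)
88 is even -> steps_to_one(44)
44 is even -> steps_to_one(22)
22 is even -> steps_to_one(11)
11 is odd -> 3*11+1 = 34 -> steps_to_one(34)
34 is even -> steps_to_one(17)
17 is odd -> 3*17+1 = 52 -> steps_to_one(52)
52 is even -> steps_to_one(26)
26 is even -> steps_to_one(13)
13 is odd -> 3*13+1 = 40 -> steps_to_one(40)
40 is even -> steps_to_one(20)
20 is even -> steps_to_one(10)
10 is even -> steps_to_one(5)
5 is odd -> 3*5+1 = 16 -> steps_to_one(16)
16 is even -> steps_to_one(8)
8 is even -> steps_to_one(4)
4 is even -> steps_to_one(2)
2 is even -> steps_to_one(1)
Reached 1 after 24 steps
= 24
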